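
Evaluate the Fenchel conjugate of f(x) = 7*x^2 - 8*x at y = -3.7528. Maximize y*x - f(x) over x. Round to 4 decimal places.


f*(y) = sup_x {y*x - a*x^2 - b*x} = sup_x {(y-b)*x - a*x^2}
FOC: (y - b) - 2a*x = 0 => x* = (y - b)/(2a)
x* = (-3.7528 + 8)/(2*7) = 0.3034
f*(-3.7528) = (y-b)^2/(4a) = (-3.7528 + 8)^2/(4*7)
= 18.0387/28 = 0.6442


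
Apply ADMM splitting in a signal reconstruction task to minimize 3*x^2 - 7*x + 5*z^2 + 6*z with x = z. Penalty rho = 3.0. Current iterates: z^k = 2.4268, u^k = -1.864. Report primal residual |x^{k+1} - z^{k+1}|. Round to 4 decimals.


ADMM iteration with rho = 3.0, z^k = 2.4268, u^k = -1.864
Step 1: x-update.
Minimize 3*x^2 - 7*x + (3.0/2)*(x - 2.4268 - 1.864)^2
FOC: (2*3 + 3.0)*x = 7 + 3.0*(2.4268 + 1.864)
x^{k+1} = 2.208
Step 2: z-update.
Minimize 5*z^2 + 6*z + (3.0/2)*(2.208 - z - 1.864)^2
FOC: (2*5 + 3.0)*z = -6 + 3.0*(2.208 - 1.864)
z^{k+1} = -0.3821
Step 3: u-update.
u^{k+1} = -1.864 + 2.208 + 0.3821 = 0.7262
Step 4: Primal residual = |2.208 + 0.3821| = 2.5902


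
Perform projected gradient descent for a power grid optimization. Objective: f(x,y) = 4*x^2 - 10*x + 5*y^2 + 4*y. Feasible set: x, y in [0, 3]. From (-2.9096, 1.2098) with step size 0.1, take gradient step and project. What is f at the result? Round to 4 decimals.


Step 1: Compute gradient at (-2.9096, 1.2098).
grad_x = 2*4*-2.9096 - 10 = -33.2768
grad_y = 2*5*1.2098 + 4 = 16.098
Step 2: Gradient step.
x_raw = -2.9096 - 0.1*-33.2768 = 0.4181
y_raw = 1.2098 - 0.1*16.098 = -0.4
Step 3: Project onto [0, 3].
x_proj = clip(0.4181) = 0.4181
y_proj = clip(-0.4) = 0.0
Step 4: Evaluate f.
f(0.4181, 0.0) = -3.4816


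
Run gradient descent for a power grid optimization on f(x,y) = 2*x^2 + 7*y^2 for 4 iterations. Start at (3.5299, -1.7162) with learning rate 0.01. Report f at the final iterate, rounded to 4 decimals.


Gradient descent on f(x,y) = 2*x^2 + 7*y^2.
Starting point: (3.5299, -1.7162), alpha = 0.01
Step 1: grad_x = 2*2*3.5299 = 14.1196, grad_y = 2*7*-1.7162 = -24.0268
  x_1 = 3.5299 - 0.01*14.1196 = 3.3887
  y_1 = -1.7162 - 0.01*-24.0268 = -1.4759
Step 2: grad_x = 2*2*3.3887 = 13.5548, grad_y = 2*7*-1.4759 = -20.663
  x_2 = 3.3887 - 0.01*13.5548 = 3.2532
  y_2 = -1.4759 - 0.01*-20.663 = -1.2693
Step 3: grad_x = 2*2*3.2532 = 13.0126, grad_y = 2*7*-1.2693 = -17.7702
  x_3 = 3.2532 - 0.01*13.0126 = 3.123
  y_3 = -1.2693 - 0.01*-17.7702 = -1.0916
Step 4: grad_x = 2*2*3.123 = 12.4921, grad_y = 2*7*-1.0916 = -15.2824
  x_4 = 3.123 - 0.01*12.4921 = 2.9981
  y_4 = -1.0916 - 0.01*-15.2824 = -0.9388
f(2.9981, -0.9388) = 2*2.9981^2 + 7*(-0.9388)^2 = 24.1464


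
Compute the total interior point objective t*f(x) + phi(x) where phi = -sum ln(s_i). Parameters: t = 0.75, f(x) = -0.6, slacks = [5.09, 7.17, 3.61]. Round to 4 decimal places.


Step 1: Compute log-barrier.
ln values: [1.6273, 1.9699, 1.2837]
phi = -(1.6273 + 1.9699 + 1.2837) = -4.8809
Step 2: Compute augmented objective.
t*f(x) = 0.75*-0.6 = -0.45
Total = -0.45 - 4.8809 = -5.3309


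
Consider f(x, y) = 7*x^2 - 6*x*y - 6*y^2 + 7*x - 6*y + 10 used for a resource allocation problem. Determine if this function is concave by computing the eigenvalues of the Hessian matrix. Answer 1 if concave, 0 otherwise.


The Hessian of f(x,y) = 7*x^2 - 6*x*y - 6*y^2 + 7*x - 6*y + 10 is:
H = [[14, -6], [-6, -12]]
Trace = 14 - 12 = 2
Determinant = 14*-12 - (-6)^2 = -204
Discriminant = (2)^2 - 4*-204 = 820.0
Eigenvalues: lambda_1 = -13.3178, lambda_2 = 15.3178
The function is not concave.

0


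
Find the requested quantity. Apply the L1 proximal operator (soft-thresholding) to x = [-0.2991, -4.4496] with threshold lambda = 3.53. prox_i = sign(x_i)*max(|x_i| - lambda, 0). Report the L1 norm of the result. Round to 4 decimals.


Soft-thresholding with lambda = 3.53:
prox(-0.2991) = sign(-0.2991)*max(|-0.2991| - 3.53, 0) = 0.0
prox(-4.4496) = sign(-4.4496)*max(|-4.4496| - 3.53, 0) = -0.9196
prox(x) = [0.0, -0.9196]
||prox(x)||_1 = 0.0 + 0.9196 = 0.9196


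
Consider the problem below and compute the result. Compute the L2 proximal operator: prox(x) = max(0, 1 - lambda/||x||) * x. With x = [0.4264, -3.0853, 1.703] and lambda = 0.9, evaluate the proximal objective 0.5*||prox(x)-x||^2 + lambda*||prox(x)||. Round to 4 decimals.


Step 1: Compute ||x||.
||x|| = 3.5498
Step 2: Compute scaling factor.
scale = max(0, 1 - 0.9/3.5498) = 0.7465
Step 3: prox(x) = [0.3183, -2.3031, 1.2712]
||prox(x)|| = 2.6498
Step 4: Proximal objective.
0.5*||prox-x||^2 = 0.405
lambda*||prox|| = 2.3848
Total = 2.7898


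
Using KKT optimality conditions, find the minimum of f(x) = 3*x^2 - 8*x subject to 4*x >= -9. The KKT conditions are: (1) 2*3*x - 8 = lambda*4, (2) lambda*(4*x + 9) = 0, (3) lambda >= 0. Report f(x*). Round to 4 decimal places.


Step 1: Try lambda = 0 (constraint inactive).
Stationarity: 2*3*x - 8 = 0
x* = 8/(2*3) = 4/3 = 1.3333 (rounded; the exact value 4/3 is used below)
Check constraint: 4*1.3333 = 5.3332 >= -9 -- satisfied.
Step 2: Compute optimal value.
f(x*) = 3*(4/3)^2 - 8*(4/3) = -5.3333


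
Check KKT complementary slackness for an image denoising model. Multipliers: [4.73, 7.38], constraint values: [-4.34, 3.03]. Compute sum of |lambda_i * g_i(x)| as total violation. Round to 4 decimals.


KKT complementary slackness check:
lambda_1 * g_1 = 4.73 * -4.34 = -20.5282
lambda_2 * g_2 = 7.38 * 3.03 = 22.3614
Total violation = 20.5282 + 22.3614 = 42.8896


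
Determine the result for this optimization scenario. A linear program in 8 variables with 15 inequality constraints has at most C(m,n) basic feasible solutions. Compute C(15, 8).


Each vertex corresponds to some choice of n active constraints out of m, so the number of vertices is at most C(m, n) = m! / (n!(m-n)!).
m = 15, n = 8
Numerator: 15 * 14 * 13 * 12 * 11 * 10 * 9 * 8
Denominator: 8! = 40320
C(15, 8) = 6435


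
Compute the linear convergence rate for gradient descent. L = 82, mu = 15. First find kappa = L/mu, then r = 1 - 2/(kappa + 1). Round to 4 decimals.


Step 1: Compute the condition number.
kappa = L/mu = 82/15 = 5.4667
Step 2: Compute the convergence rate.
r = 1 - 2/(kappa + 1) = 1 - 2*mu/(L + mu) = (L - mu)/(L + mu) = 67/97 = 0.6907


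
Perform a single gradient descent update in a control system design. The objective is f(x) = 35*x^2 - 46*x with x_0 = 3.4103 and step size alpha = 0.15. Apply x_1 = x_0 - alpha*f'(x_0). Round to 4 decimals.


We compute the gradient at x_0 and apply the update.
f'(x) = 70*x - 46
f'(3.4103) = 70*3.4103 - 46 = 192.721
x_1 = 3.4103 - 0.15*192.721 = -25.4979


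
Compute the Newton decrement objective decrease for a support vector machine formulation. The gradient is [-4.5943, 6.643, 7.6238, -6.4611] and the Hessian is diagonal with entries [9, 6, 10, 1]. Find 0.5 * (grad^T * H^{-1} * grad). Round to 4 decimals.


Step 1: H is diagonal, so H^(-1) * g = [-0.5105, 1.1072, 0.7624, -6.4611].
Step 2: g^T H^(-1) g = sum_i g_i^2 / H_ii
  = (-4.5943)^2/9 + (6.643)^2/6 + (7.6238)^2/10 + (-6.4611)^2/1
  = 2.3453 + 7.3549 + 5.8122 + 41.7458 = 57.2582
Step 3: Objective decrease = 0.5 * g^T H^(-1) g = 28.6291


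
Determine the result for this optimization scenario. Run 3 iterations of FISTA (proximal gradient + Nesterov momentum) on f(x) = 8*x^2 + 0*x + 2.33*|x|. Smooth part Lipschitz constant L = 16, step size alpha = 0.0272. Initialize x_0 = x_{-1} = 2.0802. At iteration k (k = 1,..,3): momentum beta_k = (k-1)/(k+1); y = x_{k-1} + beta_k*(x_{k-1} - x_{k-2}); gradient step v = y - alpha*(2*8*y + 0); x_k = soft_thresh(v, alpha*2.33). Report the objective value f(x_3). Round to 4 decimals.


FISTA on f(x) = 8*x^2 + 0*x + 2.33*|x|
L = 16, alpha = 0.0272
Iteration 1: beta = 0.0, y = 2.0802 + 0.0*(2.0802 - 2.0802) = 2.0802
  grad(y) = 33.2832, v = y - alpha*grad = 1.1749
  prox(v) = soft_thresh(1.1749, 0.0634) = 1.1115
Iteration 2: beta = 0.3333, y = 1.1115 + 0.3333*(1.1115 - 2.0802) = 0.7886
  grad(y) = 12.618, v = y - alpha*grad = 0.4454
  prox(v) = soft_thresh(0.4454, 0.0634) = 0.382
Iteration 3: beta = 0.5, y = 0.382 + 0.5*(0.382 - 1.1115) = 0.0173
  grad(y) = 0.2768, v = y - alpha*grad = 0.0098
  prox(v) = soft_thresh(0.0098, 0.0634) = 0.0
f(x_3) = 8*0.0^2 + 0*0.0 + 2.33*|0.0| = 0.0


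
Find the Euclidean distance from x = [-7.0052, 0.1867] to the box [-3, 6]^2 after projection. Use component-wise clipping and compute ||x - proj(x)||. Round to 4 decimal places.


Project each component onto [-3, 6].
clip(-7.0052) = -3.0, clip(0.1867) = 0.1867
Projection = [-3.0, 0.1867]
Squared diffs: [16.0416, 0.0]
Distance = sqrt(16.0416) = 4.0052


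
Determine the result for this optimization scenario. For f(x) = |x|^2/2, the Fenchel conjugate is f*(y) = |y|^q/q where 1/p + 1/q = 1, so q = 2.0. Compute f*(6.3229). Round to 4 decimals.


The conjugate exponent q satisfies 1/p + 1/q = 1.
p = 2, so q = 2/(2 - 1) = 2.0
|y|^q = 6.3229^2.0 = 39.9791
f*(6.3229) = 39.9791 / 2.0 = 19.9895


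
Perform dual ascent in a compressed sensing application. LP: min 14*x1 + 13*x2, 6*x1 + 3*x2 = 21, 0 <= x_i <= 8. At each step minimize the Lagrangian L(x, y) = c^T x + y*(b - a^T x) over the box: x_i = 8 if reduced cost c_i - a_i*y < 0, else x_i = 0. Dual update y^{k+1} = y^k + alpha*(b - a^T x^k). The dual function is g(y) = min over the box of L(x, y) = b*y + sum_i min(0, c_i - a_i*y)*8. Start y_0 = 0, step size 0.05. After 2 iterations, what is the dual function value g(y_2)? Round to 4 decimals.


Dual ascent for LP: min 14*x1 + 13*x2, 6*x1 + 3*x2 = 21, 0 <= x_i <= 8
Step 1: y^k = 0.0, reduced costs: (14.0, 13.0)
  x^k = (0.0, 0.0), subgradient = b - a^T x = 21.0
  y^{k+1} = 0.0 + 0.05*21.0 = 1.05
Step 2: y^k = 1.05, reduced costs: (7.7, 9.85)
  x^k = (0.0, 0.0), subgradient = b - a^T x = 21.0
  y^{k+1} = 1.05 + 0.05*21.0 = 2.1
Dual objective at y_2 = 2.1: reduced costs (1.4, 6.7), box minimizer x = (0.0, 0.0)
g(y_2) = b*y + (c1 - a1*y)*x1 + (c2 - a2*y)*x2 = 21*2.1 + 1.4*0.0 + 6.7*0.0 = 44.1 + 0.0 + 0.0 = 44.1


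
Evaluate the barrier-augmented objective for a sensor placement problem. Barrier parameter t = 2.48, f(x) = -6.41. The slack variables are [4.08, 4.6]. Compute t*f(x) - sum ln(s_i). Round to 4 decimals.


Step 1: Compute log-barrier.
ln values: [1.4061, 1.5261]
phi = -(1.4061 + 1.5261) = -2.9322
Step 2: Compute augmented objective.
t*f(x) = 2.48*-6.41 = -15.8968
Total = -15.8968 - 2.9322 = -18.829


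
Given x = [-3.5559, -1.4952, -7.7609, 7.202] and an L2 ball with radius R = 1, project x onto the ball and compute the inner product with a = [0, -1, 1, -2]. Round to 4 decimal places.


Step 1: Compute ||x|| (intermediates to 6 decimals).
||x|| = sqrt((-3.5559)^2 + (-1.4952)^2 + (-7.7609)^2 + 7.202^2) = 11.268559
Step 2: Project.
Since ||x|| > R, scale = R/||x|| = 1/11.268559 = 0.088742, proj(x) = scale * x
proj(x) = [-0.315558, -0.132687, -0.688718, 0.63912]
Step 3: Dot product.
a^T * proj(x) = 0*(-0.315558) - 1*(-0.132687) + 1*(-0.688718) - 2*0.63912 = -1.8343


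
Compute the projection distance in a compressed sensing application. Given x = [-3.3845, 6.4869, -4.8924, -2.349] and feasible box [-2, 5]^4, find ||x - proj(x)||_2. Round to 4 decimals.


Project each component onto [-2, 5].
clip(-3.3845) = -2.0, clip(6.4869) = 5.0, clip(-4.8924) = -2.0, clip(-2.349) = -2.0
Projection = [-2.0, 5.0, -2.0, -2.0]
Squared diffs: [1.9168, 2.2109, 8.366, 0.1218]
Distance = sqrt(12.6155) = 3.5518


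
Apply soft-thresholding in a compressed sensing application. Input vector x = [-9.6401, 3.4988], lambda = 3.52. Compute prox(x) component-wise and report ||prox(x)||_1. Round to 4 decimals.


Soft-thresholding with lambda = 3.52:
prox(-9.6401) = sign(-9.6401)*max(|-9.6401| - 3.52, 0) = -6.1201
prox(3.4988) = sign(3.4988)*max(|3.4988| - 3.52, 0) = 0.0
prox(x) = [-6.1201, 0.0]
||prox(x)||_1 = 6.1201 + 0.0 = 6.1201


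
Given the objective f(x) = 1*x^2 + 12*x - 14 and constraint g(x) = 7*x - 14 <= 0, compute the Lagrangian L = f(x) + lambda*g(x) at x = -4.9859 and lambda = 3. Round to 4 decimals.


Step 1: Evaluate f(x).
f(-4.9859) = 1*(-4.9859)^2 + 12*(-4.9859) - 14 = -48.9716
Step 2: Evaluate g(x).
g(-4.9859) = 7*-4.9859 - 14 = -48.9013
Step 3: Compute Lagrangian.
L = -48.9716 + 3*-48.9013 = -195.6755


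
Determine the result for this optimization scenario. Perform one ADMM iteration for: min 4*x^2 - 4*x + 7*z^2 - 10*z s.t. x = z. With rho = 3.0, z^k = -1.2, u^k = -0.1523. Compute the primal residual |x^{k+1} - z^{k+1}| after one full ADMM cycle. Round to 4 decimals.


ADMM iteration with rho = 3.0, z^k = -1.2, u^k = -0.1523
Step 1: x-update.
Minimize 4*x^2 - 4*x + (3.0/2)*(x + 1.2 - 0.1523)^2
FOC: (2*4 + 3.0)*x = 4 + 3.0*(-1.2 + 0.1523)
x^{k+1} = 0.0779
Step 2: z-update.
Minimize 7*z^2 - 10*z + (3.0/2)*(0.0779 - z - 0.1523)^2
FOC: (2*7 + 3.0)*z = 10 + 3.0*(0.0779 - 0.1523)
z^{k+1} = 0.5751
Step 3: u-update.
u^{k+1} = -0.1523 + 0.0779 - 0.5751 = -0.6495
Step 4: Primal residual = |0.0779 - 0.5751| = 0.4972


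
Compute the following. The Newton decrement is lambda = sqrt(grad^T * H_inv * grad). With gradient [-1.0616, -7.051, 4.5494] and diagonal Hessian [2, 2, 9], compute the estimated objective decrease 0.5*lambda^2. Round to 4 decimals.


Step 1: H is diagonal, so H^(-1) * g = [-0.5308, -3.5255, 0.5055].
Step 2: g^T H^(-1) g = sum_i g_i^2 / H_ii
  = (-1.0616)^2/2 + (-7.051)^2/2 + (4.5494)^2/9
  = 0.5635 + 24.8583 + 2.2997 = 27.7215
Step 3: Objective decrease = 0.5 * g^T H^(-1) g = 13.8607


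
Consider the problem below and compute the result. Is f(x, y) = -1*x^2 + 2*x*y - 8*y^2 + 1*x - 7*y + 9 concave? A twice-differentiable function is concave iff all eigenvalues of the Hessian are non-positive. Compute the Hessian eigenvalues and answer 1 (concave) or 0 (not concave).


The Hessian of f(x,y) = -1*x^2 + 2*x*y - 8*y^2 + 1*x - 7*y + 9 is:
H = [[-2, 2], [2, -16]]
Trace = -2 - 16 = -18
Determinant = -2*-16 - (2)^2 = 28
Discriminant = (-18)^2 - 4*28 = 212.0
Eigenvalues: lambda_1 = -16.2801, lambda_2 = -1.7199
The function is concave.

1


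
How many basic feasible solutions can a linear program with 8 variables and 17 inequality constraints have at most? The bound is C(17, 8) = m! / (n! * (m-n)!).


Each vertex corresponds to some choice of n active constraints out of m, so the number of vertices is at most C(m, n) = m! / (n!(m-n)!).
m = 17, n = 8
Numerator: 17 * 16 * 15 * 14 * 13 * 12 * 11 * 10
Denominator: 8! = 40320
C(17, 8) = 24310


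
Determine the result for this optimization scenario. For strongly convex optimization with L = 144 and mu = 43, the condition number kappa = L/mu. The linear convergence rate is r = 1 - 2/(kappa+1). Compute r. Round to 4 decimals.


Step 1: Compute the condition number.
kappa = L/mu = 144/43 = 3.3488
Step 2: Compute the convergence rate.
r = 1 - 2/(kappa + 1) = 1 - 2*mu/(L + mu) = (L - mu)/(L + mu) = 101/187 = 0.5401


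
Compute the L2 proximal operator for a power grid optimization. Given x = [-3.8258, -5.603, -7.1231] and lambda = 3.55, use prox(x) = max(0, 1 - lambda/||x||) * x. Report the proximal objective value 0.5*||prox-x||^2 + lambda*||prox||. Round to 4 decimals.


Step 1: Compute ||x||.
||x|| = 9.8371
Step 2: Compute scaling factor.
scale = max(0, 1 - 3.55/9.8371) = 0.6391
Step 3: prox(x) = [-2.4452, -3.581, -4.5525]
||prox(x)|| = 6.2871
Step 4: Proximal objective.
0.5*||prox-x||^2 = 6.3013
lambda*||prox|| = 22.3192
Total = 28.6205


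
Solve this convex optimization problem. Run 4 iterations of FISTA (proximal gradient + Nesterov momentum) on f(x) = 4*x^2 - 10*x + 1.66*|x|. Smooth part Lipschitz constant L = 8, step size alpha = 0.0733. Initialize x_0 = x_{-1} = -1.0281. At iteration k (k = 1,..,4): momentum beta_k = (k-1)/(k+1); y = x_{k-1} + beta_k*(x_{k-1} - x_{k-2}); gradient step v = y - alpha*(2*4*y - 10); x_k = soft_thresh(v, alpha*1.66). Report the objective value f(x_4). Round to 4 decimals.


FISTA on f(x) = 4*x^2 - 10*x + 1.66*|x|
L = 8, alpha = 0.0733
Iteration 1: beta = 0.0, y = -1.0281 + 0.0*(-1.0281 + 1.0281) = -1.0281
  grad(y) = -18.2248, v = y - alpha*grad = 0.3078
  prox(v) = soft_thresh(0.3078, 0.1217) = 0.1861
Iteration 2: beta = 0.3333, y = 0.1861 + 0.3333*(0.1861 + 1.0281) = 0.5908
  grad(y) = -5.2733, v = y - alpha*grad = 0.9774
  prox(v) = soft_thresh(0.9774, 0.1217) = 0.8557
Iteration 3: beta = 0.5, y = 0.8557 + 0.5*(0.8557 - 0.1861) = 1.1905
  grad(y) = -0.4761, v = y - alpha*grad = 1.2254
  prox(v) = soft_thresh(1.2254, 0.1217) = 1.1037
Iteration 4: beta = 0.6, y = 1.1037 + 0.6*(1.1037 - 0.8557) = 1.2525
  grad(y) = 0.0201, v = y - alpha*grad = 1.251
  prox(v) = soft_thresh(1.251, 0.1217) = 1.1294
f(x_4) = 4*1.1294^2 - 10*1.1294 + 1.66*|1.1294| = -4.317


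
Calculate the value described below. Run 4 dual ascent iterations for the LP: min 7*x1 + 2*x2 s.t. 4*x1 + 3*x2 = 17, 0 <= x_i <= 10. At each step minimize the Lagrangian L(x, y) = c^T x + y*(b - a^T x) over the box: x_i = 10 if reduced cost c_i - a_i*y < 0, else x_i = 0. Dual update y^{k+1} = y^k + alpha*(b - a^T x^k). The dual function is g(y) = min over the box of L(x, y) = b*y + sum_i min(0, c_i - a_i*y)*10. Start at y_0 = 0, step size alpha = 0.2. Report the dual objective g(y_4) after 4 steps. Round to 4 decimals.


Dual ascent for LP: min 7*x1 + 2*x2, 4*x1 + 3*x2 = 17, 0 <= x_i <= 10
Step 1: y^k = 0.0, reduced costs: (7.0, 2.0)
  x^k = (0.0, 0.0), subgradient = b - a^T x = 17.0
  y^{k+1} = 0.0 + 0.2*17.0 = 3.4
Step 2: y^k = 3.4, reduced costs: (-6.6, -8.2)
  x^k = (10.0, 10.0), subgradient = b - a^T x = -53.0
  y^{k+1} = 3.4 + 0.2*-53.0 = -7.2
Step 3: y^k = -7.2, reduced costs: (35.8, 23.6)
  x^k = (0.0, 0.0), subgradient = b - a^T x = 17.0
  y^{k+1} = -7.2 + 0.2*17.0 = -3.8
Step 4: y^k = -3.8, reduced costs: (22.2, 13.4)
  x^k = (0.0, 0.0), subgradient = b - a^T x = 17.0
  y^{k+1} = -3.8 + 0.2*17.0 = -0.4
Dual objective at y_4 = -0.4: reduced costs (8.6, 3.2), box minimizer x = (0.0, 0.0)
g(y_4) = b*y + (c1 - a1*y)*x1 + (c2 - a2*y)*x2 = 17*(-0.4) + 8.6*0.0 + 3.2*0.0 = -6.8 + 0.0 + 0.0 = -6.8


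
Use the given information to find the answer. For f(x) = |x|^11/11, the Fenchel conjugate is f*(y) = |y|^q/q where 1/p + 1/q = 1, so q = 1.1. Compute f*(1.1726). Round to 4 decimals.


The conjugate exponent q satisfies 1/p + 1/q = 1.
p = 11, so q = 11/(11 - 1) = 1.1
|y|^q = 1.1726^1.1 = 1.1914
f*(1.1726) = 1.1914 / 1.1 = 1.0831


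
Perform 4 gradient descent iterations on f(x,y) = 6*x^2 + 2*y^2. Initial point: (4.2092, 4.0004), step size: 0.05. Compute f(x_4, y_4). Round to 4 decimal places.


Gradient descent on f(x,y) = 6*x^2 + 2*y^2.
Starting point: (4.2092, 4.0004), alpha = 0.05
Step 1: grad_x = 2*6*4.2092 = 50.5104, grad_y = 2*2*4.0004 = 16.0016
  x_1 = 4.2092 - 0.05*50.5104 = 1.6837
  y_1 = 4.0004 - 0.05*16.0016 = 3.2003
Step 2: grad_x = 2*6*1.6837 = 20.2042, grad_y = 2*2*3.2003 = 12.8013
  x_2 = 1.6837 - 0.05*20.2042 = 0.6735
  y_2 = 3.2003 - 0.05*12.8013 = 2.5603
Step 3: grad_x = 2*6*0.6735 = 8.0817, grad_y = 2*2*2.5603 = 10.241
  x_3 = 0.6735 - 0.05*8.0817 = 0.2694
  y_3 = 2.5603 - 0.05*10.241 = 2.0482
Step 4: grad_x = 2*6*0.2694 = 3.2327, grad_y = 2*2*2.0482 = 8.1928
  x_4 = 0.2694 - 0.05*3.2327 = 0.1078
  y_4 = 2.0482 - 0.05*8.1928 = 1.6386
f(0.1078, 1.6386) = 6*0.1078^2 + 2*1.6386^2 = 5.4395


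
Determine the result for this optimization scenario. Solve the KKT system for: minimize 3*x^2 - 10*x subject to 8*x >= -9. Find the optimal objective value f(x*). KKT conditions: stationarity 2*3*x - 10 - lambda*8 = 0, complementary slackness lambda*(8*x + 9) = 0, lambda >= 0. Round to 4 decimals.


Step 1: Try lambda = 0 (constraint inactive).
Stationarity: 2*3*x - 10 = 0
x* = 10/(2*3) = 5/3 = 1.6667 (rounded; the exact value 5/3 is used below)
Check constraint: 8*1.6667 = 13.3336 >= -9 -- satisfied.
Step 2: Compute optimal value.
f(x*) = 3*(5/3)^2 - 10*(5/3) = -8.3333


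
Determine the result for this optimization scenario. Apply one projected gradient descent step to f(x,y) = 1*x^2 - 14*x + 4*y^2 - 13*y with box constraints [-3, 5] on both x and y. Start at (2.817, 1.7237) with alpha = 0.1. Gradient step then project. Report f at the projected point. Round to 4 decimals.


Step 1: Compute gradient at (2.817, 1.7237).
grad_x = 2*1*2.817 - 14 = -8.366
grad_y = 2*4*1.7237 - 13 = 0.7896
Step 2: Gradient step.
x_raw = 2.817 - 0.1*-8.366 = 3.6536
y_raw = 1.7237 - 0.1*0.7896 = 1.6447
Step 3: Project onto [-3, 5].
x_proj = clip(3.6536) = 3.6536
y_proj = clip(1.6447) = 1.6447
Step 4: Evaluate f.
f(3.6536, 1.6447) = -48.3625


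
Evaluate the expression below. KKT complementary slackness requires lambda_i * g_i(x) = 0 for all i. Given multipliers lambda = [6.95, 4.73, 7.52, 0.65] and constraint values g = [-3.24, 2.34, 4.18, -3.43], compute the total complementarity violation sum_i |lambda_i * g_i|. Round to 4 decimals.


KKT complementary slackness check:
lambda_1 * g_1 = 6.95 * -3.24 = -22.518
lambda_2 * g_2 = 4.73 * 2.34 = 11.0682
lambda_3 * g_3 = 7.52 * 4.18 = 31.4336
lambda_4 * g_4 = 0.65 * -3.43 = -2.2295
Total violation = 22.518 + 11.0682 + 31.4336 + 2.2295 = 67.2493


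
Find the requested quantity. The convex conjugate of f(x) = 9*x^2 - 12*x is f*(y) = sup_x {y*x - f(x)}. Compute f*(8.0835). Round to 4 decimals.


f*(y) = sup_x {y*x - a*x^2 - b*x} = sup_x {(y-b)*x - a*x^2}
FOC: (y - b) - 2a*x = 0 => x* = (y - b)/(2a)
x* = (8.0835 + 12)/(2*9) = 1.1158
f*(8.0835) = (y-b)^2/(4a) = (8.0835 + 12)^2/(4*9)
= 403.347/36 = 11.2041


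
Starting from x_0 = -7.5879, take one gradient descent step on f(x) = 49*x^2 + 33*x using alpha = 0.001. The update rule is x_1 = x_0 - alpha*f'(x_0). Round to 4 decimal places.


We compute the gradient at x_0 and apply the update.
f'(x) = 98*x + 33
f'(-7.5879) = 98*-7.5879 + 33 = -710.6142
x_1 = -7.5879 - 0.001*-710.6142 = -6.8773


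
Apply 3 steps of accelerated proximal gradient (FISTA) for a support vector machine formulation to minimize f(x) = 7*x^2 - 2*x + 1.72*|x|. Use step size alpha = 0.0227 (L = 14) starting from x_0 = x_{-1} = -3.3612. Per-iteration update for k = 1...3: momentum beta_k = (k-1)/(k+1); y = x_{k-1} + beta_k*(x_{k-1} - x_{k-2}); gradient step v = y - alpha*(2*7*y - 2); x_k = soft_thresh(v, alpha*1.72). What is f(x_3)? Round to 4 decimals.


FISTA on f(x) = 7*x^2 - 2*x + 1.72*|x|
L = 14, alpha = 0.0227
Iteration 1: beta = 0.0, y = -3.3612 + 0.0*(-3.3612 + 3.3612) = -3.3612
  grad(y) = -49.0568, v = y - alpha*grad = -2.2476
  prox(v) = soft_thresh(-2.2476, 0.039) = -2.2086
Iteration 2: beta = 0.3333, y = -2.2086 + 0.3333*(-2.2086 + 3.3612) = -1.8244
  grad(y) = -27.541, v = y - alpha*grad = -1.1992
  prox(v) = soft_thresh(-1.1992, 0.039) = -1.1601
Iteration 3: beta = 0.5, y = -1.1601 + 0.5*(-1.1601 + 2.2086) = -0.6359
  grad(y) = -10.9028, v = y - alpha*grad = -0.3884
  prox(v) = soft_thresh(-0.3884, 0.039) = -0.3494
f(x_3) = 7*(-0.3494)^2 - 2*(-0.3494) + 1.72*|-0.3494| = 2.1541


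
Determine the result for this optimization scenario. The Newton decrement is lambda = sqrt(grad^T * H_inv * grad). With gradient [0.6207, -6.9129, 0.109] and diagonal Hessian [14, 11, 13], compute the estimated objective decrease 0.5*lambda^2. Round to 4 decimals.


Step 1: H is diagonal, so H^(-1) * g = [0.0443, -0.6284, 0.0084].
Step 2: g^T H^(-1) g = sum_i g_i^2 / H_ii
  = (0.6207)^2/14 + (-6.9129)^2/11 + (0.109)^2/13
  = 0.0275 + 4.3444 + 0.0009 = 4.3728
Step 3: Objective decrease = 0.5 * g^T H^(-1) g = 2.1864


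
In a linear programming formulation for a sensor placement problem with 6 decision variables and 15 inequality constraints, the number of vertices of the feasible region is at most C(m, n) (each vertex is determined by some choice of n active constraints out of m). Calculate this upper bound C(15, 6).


Each vertex corresponds to some choice of n active constraints out of m, so the number of vertices is at most C(m, n) = m! / (n!(m-n)!).
m = 15, n = 6
Numerator: 15 * 14 * 13 * 12 * 11 * 10
Denominator: 6! = 720
C(15, 6) = 5005


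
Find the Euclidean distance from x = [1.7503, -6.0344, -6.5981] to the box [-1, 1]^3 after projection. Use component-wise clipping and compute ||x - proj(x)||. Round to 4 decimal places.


Project each component onto [-1, 1].
clip(1.7503) = 1.0, clip(-6.0344) = -1.0, clip(-6.5981) = -1.0
Projection = [1.0, -1.0, -1.0]
Squared diffs: [0.563, 25.3452, 31.3387]
Distance = sqrt(57.2469) = 7.5662


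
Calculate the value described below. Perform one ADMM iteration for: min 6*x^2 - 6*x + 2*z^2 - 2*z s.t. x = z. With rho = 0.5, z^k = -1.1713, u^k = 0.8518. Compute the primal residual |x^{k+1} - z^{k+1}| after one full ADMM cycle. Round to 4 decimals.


ADMM iteration with rho = 0.5, z^k = -1.1713, u^k = 0.8518
Step 1: x-update.
Minimize 6*x^2 - 6*x + (0.5/2)*(x + 1.1713 + 0.8518)^2
FOC: (2*6 + 0.5)*x = 6 + 0.5*(-1.1713 - 0.8518)
x^{k+1} = 0.3991
Step 2: z-update.
Minimize 2*z^2 - 2*z + (0.5/2)*(0.3991 - z + 0.8518)^2
FOC: (2*2 + 0.5)*z = 2 + 0.5*(0.3991 + 0.8518)
z^{k+1} = 0.5834
Step 3: u-update.
u^{k+1} = 0.8518 + 0.3991 - 0.5834 = 0.6674
Step 4: Primal residual = |0.3991 - 0.5834| = 0.1844


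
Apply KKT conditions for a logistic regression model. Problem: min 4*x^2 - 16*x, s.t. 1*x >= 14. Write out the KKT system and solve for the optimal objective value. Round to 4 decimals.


Step 1: Try lambda = 0 (constraint inactive).
x_unc = 16/(2*4) = 2.0
Check: 1*2.0 = 2.0 < 14 -- violated!
Step 2: Constraint must be active: 1*x = 14
x* = 14/1 = 14.0
lambda = (2*4*14.0 - 16)/1 = 96.0
Step 3: Compute optimal value.
f(x*) = 4*14.0^2 - 16*14.0 = 560.0


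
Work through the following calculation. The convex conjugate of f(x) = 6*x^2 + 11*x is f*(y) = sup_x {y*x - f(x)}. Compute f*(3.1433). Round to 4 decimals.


f*(y) = sup_x {y*x - a*x^2 - b*x} = sup_x {(y-b)*x - a*x^2}
FOC: (y - b) - 2a*x = 0 => x* = (y - b)/(2a)
x* = (3.1433 - 11)/(2*6) = -0.6547
f*(3.1433) = (y-b)^2/(4a) = (3.1433 - 11)^2/(4*6)
= 61.7277/24 = 2.572


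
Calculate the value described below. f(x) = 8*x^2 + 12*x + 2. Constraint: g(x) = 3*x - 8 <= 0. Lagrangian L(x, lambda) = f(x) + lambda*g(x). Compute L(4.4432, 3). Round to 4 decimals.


Step 1: Evaluate f(x).
f(4.4432) = 8*4.4432^2 + 12*4.4432 + 2 = 213.2546
Step 2: Evaluate g(x).
g(4.4432) = 3*4.4432 - 8 = 5.3296
Step 3: Compute Lagrangian.
L = 213.2546 + 3*5.3296 = 229.2434


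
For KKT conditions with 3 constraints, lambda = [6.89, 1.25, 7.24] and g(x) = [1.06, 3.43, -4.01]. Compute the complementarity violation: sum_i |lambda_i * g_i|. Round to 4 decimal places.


KKT complementary slackness check:
lambda_1 * g_1 = 6.89 * 1.06 = 7.3034
lambda_2 * g_2 = 1.25 * 3.43 = 4.2875
lambda_3 * g_3 = 7.24 * -4.01 = -29.0324
Total violation = 7.3034 + 4.2875 + 29.0324 = 40.6233


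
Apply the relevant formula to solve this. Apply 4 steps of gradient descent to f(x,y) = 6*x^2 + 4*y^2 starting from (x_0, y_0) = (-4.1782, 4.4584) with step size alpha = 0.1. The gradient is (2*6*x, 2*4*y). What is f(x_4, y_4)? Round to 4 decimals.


Gradient descent on f(x,y) = 6*x^2 + 4*y^2.
Starting point: (-4.1782, 4.4584), alpha = 0.1
Step 1: grad_x = 2*6*-4.1782 = -50.1384, grad_y = 2*4*4.4584 = 35.6672
  x_1 = -4.1782 - 0.1*-50.1384 = 0.8356
  y_1 = 4.4584 - 0.1*35.6672 = 0.8917
Step 2: grad_x = 2*6*0.8356 = 10.0277, grad_y = 2*4*0.8917 = 7.1334
  x_2 = 0.8356 - 0.1*10.0277 = -0.1671
  y_2 = 0.8917 - 0.1*7.1334 = 0.1783
Step 3: grad_x = 2*6*-0.1671 = -2.0055, grad_y = 2*4*0.1783 = 1.4267
  x_3 = -0.1671 - 0.1*-2.0055 = 0.0334
  y_3 = 0.1783 - 0.1*1.4267 = 0.0357
Step 4: grad_x = 2*6*0.0334 = 0.4011, grad_y = 2*4*0.0357 = 0.2853
  x_4 = 0.0334 - 0.1*0.4011 = -0.0067
  y_4 = 0.0357 - 0.1*0.2853 = 0.0071
f(-0.0067, 0.0071) = 6*(-0.0067)^2 + 4*0.0071^2 = 0.0005


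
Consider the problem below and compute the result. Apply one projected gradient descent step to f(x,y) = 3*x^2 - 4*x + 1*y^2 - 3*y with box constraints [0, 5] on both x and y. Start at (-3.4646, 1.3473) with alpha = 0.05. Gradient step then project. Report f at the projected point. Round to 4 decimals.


Step 1: Compute gradient at (-3.4646, 1.3473).
grad_x = 2*3*-3.4646 - 4 = -24.7876
grad_y = 2*1*1.3473 - 3 = -0.3054
Step 2: Gradient step.
x_raw = -3.4646 - 0.05*-24.7876 = -2.2252
y_raw = 1.3473 - 0.05*-0.3054 = 1.3626
Step 3: Project onto [0, 5].
x_proj = clip(-2.2252) = 0.0
y_proj = clip(1.3626) = 1.3626
Step 4: Evaluate f.
f(0.0, 1.3626) = -2.2311


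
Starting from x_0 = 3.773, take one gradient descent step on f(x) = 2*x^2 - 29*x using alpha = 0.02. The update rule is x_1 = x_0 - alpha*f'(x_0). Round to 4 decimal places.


We compute the gradient at x_0 and apply the update.
f'(x) = 4*x - 29
f'(3.773) = 4*3.773 - 29 = -13.908
x_1 = 3.773 - 0.02*-13.908 = 4.0512


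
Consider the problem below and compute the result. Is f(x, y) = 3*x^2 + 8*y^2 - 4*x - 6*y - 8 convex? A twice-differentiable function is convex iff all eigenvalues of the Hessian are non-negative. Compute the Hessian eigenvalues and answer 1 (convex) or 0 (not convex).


The Hessian of f(x,y) = 3*x^2 + 8*y^2 - 4*x - 6*y - 8 is:
H = [[6, 0], [0, 16]]
Trace = 6 + 16 = 22
Determinant = 6*16 - (0)^2 = 96
Discriminant = (22)^2 - 4*96 = 100.0
Eigenvalues: lambda_1 = 6.0, lambda_2 = 16.0
The function is convex.

1


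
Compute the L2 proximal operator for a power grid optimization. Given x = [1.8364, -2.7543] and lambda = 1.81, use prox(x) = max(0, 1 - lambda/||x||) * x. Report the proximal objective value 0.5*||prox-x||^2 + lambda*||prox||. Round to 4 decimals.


Step 1: Compute ||x||.
||x|| = 3.3104
Step 2: Compute scaling factor.
scale = max(0, 1 - 1.81/3.3104) = 0.4532
Step 3: prox(x) = [0.8323, -1.2483]
||prox(x)|| = 1.5004
Step 4: Proximal objective.
0.5*||prox-x||^2 = 1.6381
lambda*||prox|| = 2.7157
Total = 4.3537


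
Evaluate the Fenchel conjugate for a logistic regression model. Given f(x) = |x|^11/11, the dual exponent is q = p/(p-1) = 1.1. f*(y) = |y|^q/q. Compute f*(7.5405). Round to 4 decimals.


The conjugate exponent q satisfies 1/p + 1/q = 1.
p = 11, so q = 11/(11 - 1) = 1.1
|y|^q = 7.5405^1.1 = 9.2287
f*(7.5405) = 9.2287 / 1.1 = 8.3897


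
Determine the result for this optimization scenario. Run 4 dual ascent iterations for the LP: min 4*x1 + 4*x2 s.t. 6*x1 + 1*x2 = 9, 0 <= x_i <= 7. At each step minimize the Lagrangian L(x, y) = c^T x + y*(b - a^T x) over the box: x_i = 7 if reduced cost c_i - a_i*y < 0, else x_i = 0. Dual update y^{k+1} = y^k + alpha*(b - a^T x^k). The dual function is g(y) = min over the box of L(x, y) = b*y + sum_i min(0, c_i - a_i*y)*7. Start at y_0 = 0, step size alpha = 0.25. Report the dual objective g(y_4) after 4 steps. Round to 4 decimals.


Dual ascent for LP: min 4*x1 + 4*x2, 6*x1 + 1*x2 = 9, 0 <= x_i <= 7
Step 1: y^k = 0.0, reduced costs: (4.0, 4.0)
  x^k = (0.0, 0.0), subgradient = b - a^T x = 9.0
  y^{k+1} = 0.0 + 0.25*9.0 = 2.25
Step 2: y^k = 2.25, reduced costs: (-9.5, 1.75)
  x^k = (7.0, 0.0), subgradient = b - a^T x = -33.0
  y^{k+1} = 2.25 + 0.25*-33.0 = -6.0
Step 3: y^k = -6.0, reduced costs: (40.0, 10.0)
  x^k = (0.0, 0.0), subgradient = b - a^T x = 9.0
  y^{k+1} = -6.0 + 0.25*9.0 = -3.75
Step 4: y^k = -3.75, reduced costs: (26.5, 7.75)
  x^k = (0.0, 0.0), subgradient = b - a^T x = 9.0
  y^{k+1} = -3.75 + 0.25*9.0 = -1.5
Dual objective at y_4 = -1.5: reduced costs (13.0, 5.5), box minimizer x = (0.0, 0.0)
g(y_4) = b*y + (c1 - a1*y)*x1 + (c2 - a2*y)*x2 = 9*(-1.5) + 13.0*0.0 + 5.5*0.0 = -13.5 + 0.0 + 0.0 = -13.5


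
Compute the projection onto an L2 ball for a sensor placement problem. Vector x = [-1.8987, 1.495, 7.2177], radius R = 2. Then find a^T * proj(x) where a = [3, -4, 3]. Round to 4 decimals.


Step 1: Compute ||x|| (intermediates to 6 decimals).
||x|| = sqrt((-1.8987)^2 + 1.495^2 + 7.2177^2) = 7.611523
Step 2: Project.
Since ||x|| > R, scale = R/||x|| = 2/7.611523 = 0.26276, proj(x) = scale * x
proj(x) = [-0.498902, 0.392826, 1.896523]
Step 3: Dot product.
a^T * proj(x) = 3*(-0.498902) - 4*0.392826 + 3*1.896523 = 2.6216


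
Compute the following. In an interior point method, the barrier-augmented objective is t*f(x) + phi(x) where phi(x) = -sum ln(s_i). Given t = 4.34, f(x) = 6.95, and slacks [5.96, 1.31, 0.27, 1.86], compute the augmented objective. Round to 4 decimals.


Step 1: Compute log-barrier.
ln values: [1.7851, 0.27, -1.3093, 0.6206]
phi = -(1.7851 + 0.27 - 1.3093 + 0.6206) = -1.3663
Step 2: Compute augmented objective.
t*f(x) = 4.34*6.95 = 30.163
Total = 30.163 - 1.3663 = 28.7967


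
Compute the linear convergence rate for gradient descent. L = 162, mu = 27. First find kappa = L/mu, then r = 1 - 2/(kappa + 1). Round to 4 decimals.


Step 1: Compute the condition number.
kappa = L/mu = 162/27 = 6.0
Step 2: Compute the convergence rate.
r = 1 - 2/(kappa + 1) = 1 - 2*mu/(L + mu) = (L - mu)/(L + mu) = 135/189 = 0.7143


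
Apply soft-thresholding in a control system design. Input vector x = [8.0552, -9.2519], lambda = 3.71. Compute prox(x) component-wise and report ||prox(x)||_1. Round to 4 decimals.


Soft-thresholding with lambda = 3.71:
prox(8.0552) = sign(8.0552)*max(|8.0552| - 3.71, 0) = 4.3452
prox(-9.2519) = sign(-9.2519)*max(|-9.2519| - 3.71, 0) = -5.5419
prox(x) = [4.3452, -5.5419]
||prox(x)||_1 = 4.3452 + 5.5419 = 9.8871


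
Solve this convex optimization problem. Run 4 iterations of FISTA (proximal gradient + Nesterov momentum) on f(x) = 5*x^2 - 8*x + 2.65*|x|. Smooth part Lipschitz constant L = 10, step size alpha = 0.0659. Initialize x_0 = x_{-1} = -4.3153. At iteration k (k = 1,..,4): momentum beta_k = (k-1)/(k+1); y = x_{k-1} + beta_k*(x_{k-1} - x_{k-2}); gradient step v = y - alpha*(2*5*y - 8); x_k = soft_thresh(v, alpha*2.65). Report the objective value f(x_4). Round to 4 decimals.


FISTA on f(x) = 5*x^2 - 8*x + 2.65*|x|
L = 10, alpha = 0.0659
Iteration 1: beta = 0.0, y = -4.3153 + 0.0*(-4.3153 + 4.3153) = -4.3153
  grad(y) = -51.153, v = y - alpha*grad = -0.9443
  prox(v) = soft_thresh(-0.9443, 0.1746) = -0.7697
Iteration 2: beta = 0.3333, y = -0.7697 + 0.3333*(-0.7697 + 4.3153) = 0.4122
  grad(y) = -3.8781, v = y - alpha*grad = 0.6678
  prox(v) = soft_thresh(0.6678, 0.1746) = 0.4931
Iteration 3: beta = 0.5, y = 0.4931 + 0.5*(0.4931 + 0.7697) = 1.1245
  grad(y) = 3.2452, v = y - alpha*grad = 0.9107
  prox(v) = soft_thresh(0.9107, 0.1746) = 0.736
Iteration 4: beta = 0.6, y = 0.736 + 0.6*(0.736 - 0.4931) = 0.8818
  grad(y) = 0.8177, v = y - alpha*grad = 0.8279
  prox(v) = soft_thresh(0.8279, 0.1746) = 0.6532
f(x_4) = 5*0.6532^2 - 8*0.6532 + 2.65*|0.6532| = -1.3612


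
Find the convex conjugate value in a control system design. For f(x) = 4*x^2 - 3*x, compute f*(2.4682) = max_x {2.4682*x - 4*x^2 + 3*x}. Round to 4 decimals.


f*(y) = sup_x {y*x - a*x^2 - b*x} = sup_x {(y-b)*x - a*x^2}
FOC: (y - b) - 2a*x = 0 => x* = (y - b)/(2a)
x* = (2.4682 + 3)/(2*4) = 0.6835
f*(2.4682) = (y-b)^2/(4a) = (2.4682 + 3)^2/(4*4)
= 29.9012/16 = 1.8688


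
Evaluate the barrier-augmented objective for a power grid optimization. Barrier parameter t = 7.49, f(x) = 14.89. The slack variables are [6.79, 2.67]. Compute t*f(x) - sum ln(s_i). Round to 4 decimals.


Step 1: Compute log-barrier.
ln values: [1.9155, 0.9821]
phi = -(1.9155 + 0.9821) = -2.8975
Step 2: Compute augmented objective.
t*f(x) = 7.49*14.89 = 111.5261
Total = 111.5261 - 2.8975 = 108.6286


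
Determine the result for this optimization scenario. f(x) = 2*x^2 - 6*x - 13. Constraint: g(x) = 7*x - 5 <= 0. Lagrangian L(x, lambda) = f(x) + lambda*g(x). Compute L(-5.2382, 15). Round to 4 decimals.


Step 1: Evaluate f(x).
f(-5.2382) = 2*(-5.2382)^2 - 6*(-5.2382) - 13 = 73.3067
Step 2: Evaluate g(x).
g(-5.2382) = 7*-5.2382 - 5 = -41.6674
Step 3: Compute Lagrangian.
L = 73.3067 + 15*-41.6674 = -551.7043


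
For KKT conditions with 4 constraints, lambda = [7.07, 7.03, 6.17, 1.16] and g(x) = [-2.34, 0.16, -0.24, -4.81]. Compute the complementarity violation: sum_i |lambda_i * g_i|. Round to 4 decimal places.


KKT complementary slackness check:
lambda_1 * g_1 = 7.07 * -2.34 = -16.5438
lambda_2 * g_2 = 7.03 * 0.16 = 1.1248
lambda_3 * g_3 = 6.17 * -0.24 = -1.4808
lambda_4 * g_4 = 1.16 * -4.81 = -5.5796
Total violation = 16.5438 + 1.1248 + 1.4808 + 5.5796 = 24.729


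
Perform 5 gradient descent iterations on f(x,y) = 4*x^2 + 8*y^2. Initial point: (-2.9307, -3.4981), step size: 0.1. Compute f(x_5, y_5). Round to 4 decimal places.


Gradient descent on f(x,y) = 4*x^2 + 8*y^2.
Starting point: (-2.9307, -3.4981), alpha = 0.1
Step 1: grad_x = 2*4*-2.9307 = -23.4456, grad_y = 2*8*-3.4981 = -55.9696
  x_1 = -2.9307 - 0.1*-23.4456 = -0.5861
  y_1 = -3.4981 - 0.1*-55.9696 = 2.0989
Step 2: grad_x = 2*4*-0.5861 = -4.6891, grad_y = 2*8*2.0989 = 33.5818
  x_2 = -0.5861 - 0.1*-4.6891 = -0.1172
  y_2 = 2.0989 - 0.1*33.5818 = -1.2593
Step 3: grad_x = 2*4*-0.1172 = -0.9378, grad_y = 2*8*-1.2593 = -20.1491
  x_3 = -0.1172 - 0.1*-0.9378 = -0.0234
  y_3 = -1.2593 - 0.1*-20.1491 = 0.7556
Step 4: grad_x = 2*4*-0.0234 = -0.1876, grad_y = 2*8*0.7556 = 12.0894
  x_4 = -0.0234 - 0.1*-0.1876 = -0.0047
  y_4 = 0.7556 - 0.1*12.0894 = -0.4534
Step 5: grad_x = 2*4*-0.0047 = -0.0375, grad_y = 2*8*-0.4534 = -7.2537
  x_5 = -0.0047 - 0.1*-0.0375 = -0.0009
  y_5 = -0.4534 - 0.1*-7.2537 = 0.272
f(-0.0009, 0.272) = 4*(-0.0009)^2 + 8*0.272^2 = 0.5919


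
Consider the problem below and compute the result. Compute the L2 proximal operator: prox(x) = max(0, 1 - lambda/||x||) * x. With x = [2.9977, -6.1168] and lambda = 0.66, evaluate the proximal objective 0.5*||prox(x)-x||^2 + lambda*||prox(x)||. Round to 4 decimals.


Step 1: Compute ||x||.
||x|| = 6.8119
Step 2: Compute scaling factor.
scale = max(0, 1 - 0.66/6.8119) = 0.9031
Step 3: prox(x) = [2.7073, -5.5241]
||prox(x)|| = 6.1519
Step 4: Proximal objective.
0.5*||prox-x||^2 = 0.2178
lambda*||prox|| = 4.0603
Total = 4.278


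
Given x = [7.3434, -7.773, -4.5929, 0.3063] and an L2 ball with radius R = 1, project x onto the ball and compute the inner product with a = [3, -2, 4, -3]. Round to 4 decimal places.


Step 1: Compute ||x|| (intermediates to 6 decimals).
||x|| = sqrt(7.3434^2 + (-7.773)^2 + (-4.5929)^2 + 0.3063^2) = 11.64189
Step 2: Project.
Since ||x|| > R, scale = R/||x|| = 1/11.64189 = 0.085897, proj(x) = scale * x
proj(x) = [0.630776, -0.667677, -0.394516, 0.02631]
Step 3: Dot product.
a^T * proj(x) = 3*0.630776 - 2*(-0.667677) + 4*(-0.394516) - 3*0.02631 = 1.5707


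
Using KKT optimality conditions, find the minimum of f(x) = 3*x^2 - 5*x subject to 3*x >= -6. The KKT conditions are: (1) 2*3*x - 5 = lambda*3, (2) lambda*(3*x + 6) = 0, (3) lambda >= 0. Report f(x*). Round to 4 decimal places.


Step 1: Try lambda = 0 (constraint inactive).
Stationarity: 2*3*x - 5 = 0
x* = 5/(2*3) = 5/6 = 0.8333 (rounded; the exact value 5/6 is used below)
Check constraint: 3*0.8333 = 2.4999 >= -6 -- satisfied.
Step 2: Compute optimal value.
f(x*) = 3*(5/6)^2 - 5*(5/6) = -2.0833


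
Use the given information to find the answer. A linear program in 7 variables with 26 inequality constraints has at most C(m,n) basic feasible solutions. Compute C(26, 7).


Each vertex corresponds to some choice of n active constraints out of m, so the number of vertices is at most C(m, n) = m! / (n!(m-n)!).
m = 26, n = 7
Numerator: 26 * 25 * 24 * 23 * 22 * 21 * 20
Denominator: 7! = 5040
C(26, 7) = 657800


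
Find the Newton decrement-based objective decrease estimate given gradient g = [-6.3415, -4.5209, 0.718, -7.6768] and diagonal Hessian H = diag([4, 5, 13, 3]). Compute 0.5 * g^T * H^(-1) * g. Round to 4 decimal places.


Step 1: H is diagonal, so H^(-1) * g = [-1.5854, -0.9042, 0.0552, -2.5589].
Step 2: g^T H^(-1) g = sum_i g_i^2 / H_ii
  = (-6.3415)^2/4 + (-4.5209)^2/5 + (0.718)^2/13 + (-7.6768)^2/3
  = 10.0537 + 4.0877 + 0.0397 + 19.6444 = 33.8254
Step 3: Objective decrease = 0.5 * g^T H^(-1) g = 16.9127


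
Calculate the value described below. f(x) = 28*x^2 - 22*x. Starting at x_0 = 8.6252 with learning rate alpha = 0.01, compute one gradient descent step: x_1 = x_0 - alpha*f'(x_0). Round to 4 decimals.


We compute the gradient at x_0 and apply the update.
f'(x) = 56*x - 22
f'(8.6252) = 56*8.6252 - 22 = 461.0112
x_1 = 8.6252 - 0.01*461.0112 = 4.0151


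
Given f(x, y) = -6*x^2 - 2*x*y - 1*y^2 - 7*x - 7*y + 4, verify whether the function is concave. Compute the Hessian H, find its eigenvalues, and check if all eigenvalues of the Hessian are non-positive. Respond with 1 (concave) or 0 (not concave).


The Hessian of f(x,y) = -6*x^2 - 2*x*y - 1*y^2 - 7*x - 7*y + 4 is:
H = [[-12, -2], [-2, -2]]
Trace = -12 - 2 = -14
Determinant = -12*-2 - (-2)^2 = 20
Discriminant = (-14)^2 - 4*20 = 116.0
Eigenvalues: lambda_1 = -12.3852, lambda_2 = -1.6148
The function is concave.

1
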